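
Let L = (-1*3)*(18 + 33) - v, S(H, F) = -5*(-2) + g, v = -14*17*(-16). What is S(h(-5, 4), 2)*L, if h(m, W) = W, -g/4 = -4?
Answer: -102986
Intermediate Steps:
g = 16 (g = -4*(-4) = 16)
v = 3808 (v = -238*(-16) = 3808)
S(H, F) = 26 (S(H, F) = -5*(-2) + 16 = 10 + 16 = 26)
L = -3961 (L = (-1*3)*(18 + 33) - 1*3808 = -3*51 - 3808 = -153 - 3808 = -3961)
S(h(-5, 4), 2)*L = 26*(-3961) = -102986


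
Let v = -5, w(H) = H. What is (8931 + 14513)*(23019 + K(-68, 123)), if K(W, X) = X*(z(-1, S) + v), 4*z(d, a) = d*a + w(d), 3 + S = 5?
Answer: 523076667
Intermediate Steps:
S = 2 (S = -3 + 5 = 2)
z(d, a) = d/4 + a*d/4 (z(d, a) = (d*a + d)/4 = (a*d + d)/4 = (d + a*d)/4 = d/4 + a*d/4)
K(W, X) = -23*X/4 (K(W, X) = X*((¼)*(-1)*(1 + 2) - 5) = X*((¼)*(-1)*3 - 5) = X*(-¾ - 5) = X*(-23/4) = -23*X/4)
(8931 + 14513)*(23019 + K(-68, 123)) = (8931 + 14513)*(23019 - 23/4*123) = 23444*(23019 - 2829/4) = 23444*(89247/4) = 523076667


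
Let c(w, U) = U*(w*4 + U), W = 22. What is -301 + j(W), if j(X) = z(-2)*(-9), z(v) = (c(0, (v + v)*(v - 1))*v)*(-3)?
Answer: -8077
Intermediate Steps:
c(w, U) = U*(U + 4*w) (c(w, U) = U*(4*w + U) = U*(U + 4*w))
z(v) = -12*v³*(-1 + v)² (z(v) = ((((v + v)*(v - 1))*((v + v)*(v - 1) + 4*0))*v)*(-3) = ((((2*v)*(-1 + v))*((2*v)*(-1 + v) + 0))*v)*(-3) = (((2*v*(-1 + v))*(2*v*(-1 + v) + 0))*v)*(-3) = (((2*v*(-1 + v))*(2*v*(-1 + v)))*v)*(-3) = ((4*v²*(-1 + v)²)*v)*(-3) = (4*v³*(-1 + v)²)*(-3) = -12*v³*(-1 + v)²)
j(X) = -7776 (j(X) = -12*(-2)³*(-1 - 2)²*(-9) = -12*(-8)*(-3)²*(-9) = -12*(-8)*9*(-9) = 864*(-9) = -7776)
-301 + j(W) = -301 - 7776 = -8077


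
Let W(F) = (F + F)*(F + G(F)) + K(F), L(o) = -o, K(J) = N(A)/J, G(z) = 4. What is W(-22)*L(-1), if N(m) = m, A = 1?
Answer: 17423/22 ≈ 791.95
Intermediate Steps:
K(J) = 1/J
W(F) = 1/F + 2*F*(4 + F) (W(F) = (F + F)*(F + 4) + 1/F = (2*F)*(4 + F) + 1/F = 2*F*(4 + F) + 1/F = 1/F + 2*F*(4 + F))
W(-22)*L(-1) = ((1 + 2*(-22)**2*(4 - 22))/(-22))*(-1*(-1)) = -(1 + 2*484*(-18))/22*1 = -(1 - 17424)/22*1 = -1/22*(-17423)*1 = (17423/22)*1 = 17423/22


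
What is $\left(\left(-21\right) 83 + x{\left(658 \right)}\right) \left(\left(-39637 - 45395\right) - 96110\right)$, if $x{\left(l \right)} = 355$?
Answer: $251425096$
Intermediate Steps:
$\left(\left(-21\right) 83 + x{\left(658 \right)}\right) \left(\left(-39637 - 45395\right) - 96110\right) = \left(\left(-21\right) 83 + 355\right) \left(\left(-39637 - 45395\right) - 96110\right) = \left(-1743 + 355\right) \left(\left(-39637 - 45395\right) - 96110\right) = - 1388 \left(-85032 - 96110\right) = \left(-1388\right) \left(-181142\right) = 251425096$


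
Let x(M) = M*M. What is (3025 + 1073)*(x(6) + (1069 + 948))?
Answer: 8413194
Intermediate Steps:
x(M) = M²
(3025 + 1073)*(x(6) + (1069 + 948)) = (3025 + 1073)*(6² + (1069 + 948)) = 4098*(36 + 2017) = 4098*2053 = 8413194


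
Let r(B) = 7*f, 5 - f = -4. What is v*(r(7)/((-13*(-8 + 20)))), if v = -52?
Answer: 21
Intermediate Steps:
f = 9 (f = 5 - 1*(-4) = 5 + 4 = 9)
r(B) = 63 (r(B) = 7*9 = 63)
v*(r(7)/((-13*(-8 + 20)))) = -3276/((-13*(-8 + 20))) = -3276/((-13*12)) = -3276/(-156) = -3276*(-1)/156 = -52*(-21/52) = 21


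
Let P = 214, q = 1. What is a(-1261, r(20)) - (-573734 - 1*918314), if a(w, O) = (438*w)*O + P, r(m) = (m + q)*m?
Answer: -230481298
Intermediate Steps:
r(m) = m*(1 + m) (r(m) = (m + 1)*m = (1 + m)*m = m*(1 + m))
a(w, O) = 214 + 438*O*w (a(w, O) = (438*w)*O + 214 = 438*O*w + 214 = 214 + 438*O*w)
a(-1261, r(20)) - (-573734 - 1*918314) = (214 + 438*(20*(1 + 20))*(-1261)) - (-573734 - 1*918314) = (214 + 438*(20*21)*(-1261)) - (-573734 - 918314) = (214 + 438*420*(-1261)) - 1*(-1492048) = (214 - 231973560) + 1492048 = -231973346 + 1492048 = -230481298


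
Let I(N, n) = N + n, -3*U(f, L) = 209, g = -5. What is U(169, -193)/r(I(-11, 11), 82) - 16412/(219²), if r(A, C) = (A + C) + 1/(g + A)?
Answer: -23418923/19616049 ≈ -1.1939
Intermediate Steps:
U(f, L) = -209/3 (U(f, L) = -⅓*209 = -209/3)
r(A, C) = A + C + 1/(-5 + A) (r(A, C) = (A + C) + 1/(-5 + A) = A + C + 1/(-5 + A))
U(169, -193)/r(I(-11, 11), 82) - 16412/(219²) = -209*(-5 + (-11 + 11))/(1 + (-11 + 11)² - 5*(-11 + 11) - 5*82 + (-11 + 11)*82)/3 - 16412/(219²) = -209*(-5 + 0)/(1 + 0² - 5*0 - 410 + 0*82)/3 - 16412/47961 = -209*(-5/(1 + 0 + 0 - 410 + 0))/3 - 16412*1/47961 = -209/(3*((-⅕*(-409)))) - 16412/47961 = -209/(3*409/5) - 16412/47961 = -209/3*5/409 - 16412/47961 = -1045/1227 - 16412/47961 = -23418923/19616049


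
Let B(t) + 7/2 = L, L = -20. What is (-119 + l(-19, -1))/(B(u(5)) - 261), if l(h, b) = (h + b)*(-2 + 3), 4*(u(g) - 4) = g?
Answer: 278/569 ≈ 0.48858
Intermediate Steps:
u(g) = 4 + g/4
B(t) = -47/2 (B(t) = -7/2 - 20 = -47/2)
l(h, b) = b + h (l(h, b) = (b + h)*1 = b + h)
(-119 + l(-19, -1))/(B(u(5)) - 261) = (-119 + (-1 - 19))/(-47/2 - 261) = (-119 - 20)/(-569/2) = -139*(-2/569) = 278/569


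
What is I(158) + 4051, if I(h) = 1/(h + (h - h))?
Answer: 640059/158 ≈ 4051.0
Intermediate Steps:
I(h) = 1/h (I(h) = 1/(h + 0) = 1/h)
I(158) + 4051 = 1/158 + 4051 = 640059/158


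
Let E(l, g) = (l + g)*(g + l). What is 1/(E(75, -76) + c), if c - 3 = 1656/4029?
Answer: 1343/5924 ≈ 0.22670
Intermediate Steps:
c = 4581/1343 (c = 3 + 1656/4029 = 3 + 1656*(1/4029) = 3 + 552/1343 = 4581/1343 ≈ 3.4110)
E(l, g) = (g + l)² (E(l, g) = (g + l)*(g + l) = (g + l)²)
1/(E(75, -76) + c) = 1/((-76 + 75)² + 4581/1343) = 1/((-1)² + 4581/1343) = 1/(1 + 4581/1343) = 1/(5924/1343) = 1343/5924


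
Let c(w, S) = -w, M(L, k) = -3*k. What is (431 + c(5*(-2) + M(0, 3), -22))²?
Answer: 202500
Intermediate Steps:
(431 + c(5*(-2) + M(0, 3), -22))² = (431 - (5*(-2) - 3*3))² = (431 - (-10 - 9))² = (431 - 1*(-19))² = (431 + 19)² = 450² = 202500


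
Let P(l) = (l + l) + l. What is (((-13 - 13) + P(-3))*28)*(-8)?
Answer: 7840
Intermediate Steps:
P(l) = 3*l (P(l) = 2*l + l = 3*l)
(((-13 - 13) + P(-3))*28)*(-8) = (((-13 - 13) + 3*(-3))*28)*(-8) = ((-26 - 9)*28)*(-8) = -35*28*(-8) = -980*(-8) = 7840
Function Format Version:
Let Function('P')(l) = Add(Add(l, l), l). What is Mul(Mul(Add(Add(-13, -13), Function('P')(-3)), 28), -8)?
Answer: 7840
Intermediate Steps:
Function('P')(l) = Mul(3, l) (Function('P')(l) = Add(Mul(2, l), l) = Mul(3, l))
Mul(Mul(Add(Add(-13, -13), Function('P')(-3)), 28), -8) = Mul(Mul(Add(Add(-13, -13), Mul(3, -3)), 28), -8) = Mul(Mul(Add(-26, -9), 28), -8) = Mul(Mul(-35, 28), -8) = Mul(-980, -8) = 7840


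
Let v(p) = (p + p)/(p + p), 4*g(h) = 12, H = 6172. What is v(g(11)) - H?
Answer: -6171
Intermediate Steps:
g(h) = 3 (g(h) = (¼)*12 = 3)
v(p) = 1 (v(p) = (2*p)/((2*p)) = (2*p)*(1/(2*p)) = 1)
v(g(11)) - H = 1 - 1*6172 = 1 - 6172 = -6171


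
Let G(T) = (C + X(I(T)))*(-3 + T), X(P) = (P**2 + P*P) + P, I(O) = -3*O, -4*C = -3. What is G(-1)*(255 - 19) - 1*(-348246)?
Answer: 327714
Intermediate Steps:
C = 3/4 (C = -1/4*(-3) = 3/4 ≈ 0.75000)
X(P) = P + 2*P**2 (X(P) = (P**2 + P**2) + P = 2*P**2 + P = P + 2*P**2)
G(T) = (-3 + T)*(3/4 - 3*T*(1 - 6*T)) (G(T) = (3/4 + (-3*T)*(1 + 2*(-3*T)))*(-3 + T) = (3/4 + (-3*T)*(1 - 6*T))*(-3 + T) = (3/4 - 3*T*(1 - 6*T))*(-3 + T) = (-3 + T)*(3/4 - 3*T*(1 - 6*T)))
G(-1)*(255 - 19) - 1*(-348246) = (-9/4 - 57*(-1)**2 + 18*(-1)**3 + (39/4)*(-1))*(255 - 19) - 1*(-348246) = (-9/4 - 57*1 + 18*(-1) - 39/4)*236 + 348246 = (-9/4 - 57 - 18 - 39/4)*236 + 348246 = -87*236 + 348246 = -20532 + 348246 = 327714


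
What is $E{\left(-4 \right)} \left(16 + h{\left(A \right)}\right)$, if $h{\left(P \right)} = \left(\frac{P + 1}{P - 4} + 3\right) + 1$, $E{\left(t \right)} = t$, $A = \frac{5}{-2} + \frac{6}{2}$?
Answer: $- \frac{548}{7} \approx -78.286$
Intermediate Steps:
$A = \frac{1}{2}$ ($A = 5 \left(- \frac{1}{2}\right) + 6 \cdot \frac{1}{2} = - \frac{5}{2} + 3 = \frac{1}{2} \approx 0.5$)
$h{\left(P \right)} = 4 + \frac{1 + P}{-4 + P}$ ($h{\left(P \right)} = \left(\frac{1 + P}{-4 + P} + 3\right) + 1 = \left(3 + \frac{1 + P}{-4 + P}\right) + 1 = 4 + \frac{1 + P}{-4 + P}$)
$E{\left(-4 \right)} \left(16 + h{\left(A \right)}\right) = - 4 \left(16 + \frac{5 \left(-3 + \frac{1}{2}\right)}{-4 + \frac{1}{2}}\right) = - 4 \left(16 + 5 \frac{1}{- \frac{7}{2}} \left(- \frac{5}{2}\right)\right) = - 4 \left(16 + 5 \left(- \frac{2}{7}\right) \left(- \frac{5}{2}\right)\right) = - 4 \left(16 + \frac{25}{7}\right) = \left(-4\right) \frac{137}{7} = - \frac{548}{7}$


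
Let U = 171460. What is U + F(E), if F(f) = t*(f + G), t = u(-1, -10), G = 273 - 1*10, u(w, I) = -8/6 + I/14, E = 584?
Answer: 509177/3 ≈ 1.6973e+5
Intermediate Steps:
u(w, I) = -4/3 + I/14 (u(w, I) = -8*1/6 + I*(1/14) = -4/3 + I/14)
G = 263 (G = 273 - 10 = 263)
t = -43/21 (t = -4/3 + (1/14)*(-10) = -4/3 - 5/7 = -43/21 ≈ -2.0476)
F(f) = -11309/21 - 43*f/21 (F(f) = -43*(f + 263)/21 = -43*(263 + f)/21 = -11309/21 - 43*f/21)
U + F(E) = 171460 + (-11309/21 - 43/21*584) = 171460 + (-11309/21 - 25112/21) = 171460 - 5203/3 = 509177/3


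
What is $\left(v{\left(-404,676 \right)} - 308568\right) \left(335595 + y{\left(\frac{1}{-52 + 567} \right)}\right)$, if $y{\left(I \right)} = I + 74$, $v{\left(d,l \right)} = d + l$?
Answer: $- \frac{53294986470656}{515} \approx -1.0349 \cdot 10^{11}$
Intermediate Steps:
$y{\left(I \right)} = 74 + I$
$\left(v{\left(-404,676 \right)} - 308568\right) \left(335595 + y{\left(\frac{1}{-52 + 567} \right)}\right) = \left(\left(-404 + 676\right) - 308568\right) \left(335595 + \left(74 + \frac{1}{-52 + 567}\right)\right) = \left(272 - 308568\right) \left(335595 + \left(74 + \frac{1}{515}\right)\right) = - 308296 \left(335595 + \left(74 + \frac{1}{515}\right)\right) = - 308296 \left(335595 + \frac{38111}{515}\right) = \left(-308296\right) \frac{172869536}{515} = - \frac{53294986470656}{515}$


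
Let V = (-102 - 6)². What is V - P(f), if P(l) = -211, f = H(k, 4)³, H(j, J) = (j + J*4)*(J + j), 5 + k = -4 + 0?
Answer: 11875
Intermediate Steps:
k = -9 (k = -5 + (-4 + 0) = -5 - 4 = -9)
H(j, J) = (J + j)*(j + 4*J) (H(j, J) = (j + 4*J)*(J + j) = (J + j)*(j + 4*J))
f = -42875 (f = ((-9)² + 4*4² + 5*4*(-9))³ = (81 + 4*16 - 180)³ = (81 + 64 - 180)³ = (-35)³ = -42875)
V = 11664 (V = (-108)² = 11664)
V - P(f) = 11664 - 1*(-211) = 11664 + 211 = 11875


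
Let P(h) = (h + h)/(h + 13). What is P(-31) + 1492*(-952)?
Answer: -12783425/9 ≈ -1.4204e+6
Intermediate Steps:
P(h) = 2*h/(13 + h) (P(h) = (2*h)/(13 + h) = 2*h/(13 + h))
P(-31) + 1492*(-952) = 2*(-31)/(13 - 31) + 1492*(-952) = 2*(-31)/(-18) - 1420384 = 2*(-31)*(-1/18) - 1420384 = 31/9 - 1420384 = -12783425/9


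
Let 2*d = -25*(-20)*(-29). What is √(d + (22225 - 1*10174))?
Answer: √4801 ≈ 69.289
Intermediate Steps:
d = -7250 (d = (-25*(-20)*(-29))/2 = (500*(-29))/2 = (½)*(-14500) = -7250)
√(d + (22225 - 1*10174)) = √(-7250 + (22225 - 1*10174)) = √(-7250 + (22225 - 10174)) = √(-7250 + 12051) = √4801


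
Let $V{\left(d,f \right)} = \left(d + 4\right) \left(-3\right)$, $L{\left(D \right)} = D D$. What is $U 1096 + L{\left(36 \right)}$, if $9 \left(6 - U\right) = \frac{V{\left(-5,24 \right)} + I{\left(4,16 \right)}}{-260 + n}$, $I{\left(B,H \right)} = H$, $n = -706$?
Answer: $\frac{34229996}{4347} \approx 7874.4$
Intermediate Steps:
$L{\left(D \right)} = D^{2}$
$V{\left(d,f \right)} = -12 - 3 d$ ($V{\left(d,f \right)} = \left(4 + d\right) \left(-3\right) = -12 - 3 d$)
$U = \frac{52183}{8694}$ ($U = 6 - \frac{\left(\left(-12 - -15\right) + 16\right) \frac{1}{-260 - 706}}{9} = 6 - \frac{\left(\left(-12 + 15\right) + 16\right) \frac{1}{-966}}{9} = 6 - \frac{\left(3 + 16\right) \left(- \frac{1}{966}\right)}{9} = 6 - \frac{19 \left(- \frac{1}{966}\right)}{9} = 6 - - \frac{19}{8694} = 6 + \frac{19}{8694} = \frac{52183}{8694} \approx 6.0022$)
$U 1096 + L{\left(36 \right)} = \frac{52183}{8694} \cdot 1096 + 36^{2} = \frac{28596284}{4347} + 1296 = \frac{34229996}{4347}$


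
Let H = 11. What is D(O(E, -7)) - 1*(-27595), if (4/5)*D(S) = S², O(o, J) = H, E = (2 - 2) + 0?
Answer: 110985/4 ≈ 27746.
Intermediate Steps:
E = 0 (E = 0 + 0 = 0)
O(o, J) = 11
D(S) = 5*S²/4
D(O(E, -7)) - 1*(-27595) = (5/4)*11² - 1*(-27595) = (5/4)*121 + 27595 = 605/4 + 27595 = 110985/4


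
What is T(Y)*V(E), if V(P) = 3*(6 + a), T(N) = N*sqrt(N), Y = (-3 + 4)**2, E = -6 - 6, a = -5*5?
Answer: -57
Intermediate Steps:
a = -25
E = -12
Y = 1 (Y = 1**2 = 1)
T(N) = N**(3/2)
V(P) = -57 (V(P) = 3*(6 - 25) = 3*(-19) = -57)
T(Y)*V(E) = 1**(3/2)*(-57) = 1*(-57) = -57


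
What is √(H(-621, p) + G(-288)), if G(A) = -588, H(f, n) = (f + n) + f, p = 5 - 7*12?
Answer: I*√1909 ≈ 43.692*I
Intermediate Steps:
p = -79 (p = 5 - 84 = -79)
H(f, n) = n + 2*f
√(H(-621, p) + G(-288)) = √((-79 + 2*(-621)) - 588) = √((-79 - 1242) - 588) = √(-1321 - 588) = √(-1909) = I*√1909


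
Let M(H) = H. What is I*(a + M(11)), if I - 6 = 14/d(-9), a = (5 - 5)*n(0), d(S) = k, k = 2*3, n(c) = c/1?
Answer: 275/3 ≈ 91.667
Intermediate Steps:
n(c) = c (n(c) = c*1 = c)
k = 6
d(S) = 6
a = 0 (a = (5 - 5)*0 = 0*0 = 0)
I = 25/3 (I = 6 + 14/6 = 6 + 14*(1/6) = 6 + 7/3 = 25/3 ≈ 8.3333)
I*(a + M(11)) = 25*(0 + 11)/3 = (25/3)*11 = 275/3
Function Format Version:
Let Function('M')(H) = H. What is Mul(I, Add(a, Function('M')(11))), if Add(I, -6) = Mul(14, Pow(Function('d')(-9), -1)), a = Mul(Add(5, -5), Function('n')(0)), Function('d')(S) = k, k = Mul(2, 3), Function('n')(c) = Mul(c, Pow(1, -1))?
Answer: Rational(275, 3) ≈ 91.667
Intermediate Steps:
Function('n')(c) = c (Function('n')(c) = Mul(c, 1) = c)
k = 6
Function('d')(S) = 6
a = 0 (a = Mul(Add(5, -5), 0) = Mul(0, 0) = 0)
I = Rational(25, 3) (I = Add(6, Mul(14, Pow(6, -1))) = Add(6, Mul(14, Rational(1, 6))) = Add(6, Rational(7, 3)) = Rational(25, 3) ≈ 8.3333)
Mul(I, Add(a, Function('M')(11))) = Mul(Rational(25, 3), Add(0, 11)) = Mul(Rational(25, 3), 11) = Rational(275, 3)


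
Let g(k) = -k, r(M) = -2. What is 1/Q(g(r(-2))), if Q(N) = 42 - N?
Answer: 1/40 ≈ 0.025000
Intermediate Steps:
1/Q(g(r(-2))) = 1/(42 - (-1)*(-2)) = 1/(42 - 1*2) = 1/(42 - 2) = 1/40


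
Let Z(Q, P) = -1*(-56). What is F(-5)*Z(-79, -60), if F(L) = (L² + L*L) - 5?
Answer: 2520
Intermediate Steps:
Z(Q, P) = 56
F(L) = -5 + 2*L² (F(L) = (L² + L²) - 5 = 2*L² - 5 = -5 + 2*L²)
F(-5)*Z(-79, -60) = (-5 + 2*(-5)²)*56 = (-5 + 2*25)*56 = (-5 + 50)*56 = 45*56 = 2520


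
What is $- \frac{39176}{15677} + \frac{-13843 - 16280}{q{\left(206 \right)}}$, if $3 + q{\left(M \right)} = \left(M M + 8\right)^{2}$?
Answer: $- \frac{23525255738893}{9414002615347} \approx -2.499$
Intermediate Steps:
$q{\left(M \right)} = -3 + \left(8 + M^{2}\right)^{2}$ ($q{\left(M \right)} = -3 + \left(M M + 8\right)^{2} = -3 + \left(M^{2} + 8\right)^{2} = -3 + \left(8 + M^{2}\right)^{2}$)
$- \frac{39176}{15677} + \frac{-13843 - 16280}{q{\left(206 \right)}} = - \frac{39176}{15677} + \frac{-13843 - 16280}{-3 + \left(8 + 206^{2}\right)^{2}} = \left(-39176\right) \frac{1}{15677} + \frac{-13843 - 16280}{-3 + \left(8 + 42436\right)^{2}} = - \frac{39176}{15677} - \frac{30123}{-3 + 42444^{2}} = - \frac{39176}{15677} - \frac{30123}{-3 + 1801493136} = - \frac{39176}{15677} - \frac{30123}{1801493133} = - \frac{39176}{15677} - \frac{10041}{600497711} = - \frac{23525255738893}{9414002615347}$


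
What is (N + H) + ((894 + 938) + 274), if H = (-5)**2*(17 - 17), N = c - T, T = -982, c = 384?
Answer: 3472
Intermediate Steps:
N = 1366 (N = 384 - 1*(-982) = 384 + 982 = 1366)
H = 0 (H = 25*0 = 0)
(N + H) + ((894 + 938) + 274) = (1366 + 0) + ((894 + 938) + 274) = 1366 + (1832 + 274) = 1366 + 2106 = 3472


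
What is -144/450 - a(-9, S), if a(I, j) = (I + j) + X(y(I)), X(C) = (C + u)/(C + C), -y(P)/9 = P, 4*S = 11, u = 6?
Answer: 14561/2700 ≈ 5.3930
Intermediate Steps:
S = 11/4 (S = (¼)*11 = 11/4 ≈ 2.7500)
y(P) = -9*P
X(C) = (6 + C)/(2*C) (X(C) = (C + 6)/(C + C) = (6 + C)/((2*C)) = (6 + C)*(1/(2*C)) = (6 + C)/(2*C))
a(I, j) = I + j - (6 - 9*I)/(18*I) (a(I, j) = (I + j) + (6 - 9*I)/(2*((-9*I))) = (I + j) + (-1/(9*I))*(6 - 9*I)/2 = (I + j) - (6 - 9*I)/(18*I) = I + j - (6 - 9*I)/(18*I))
-144/450 - a(-9, S) = -144/450 - (½ - 9 + 11/4 - ⅓/(-9)) = -144*1/450 - (½ - 9 + 11/4 - ⅓*(-⅑)) = -8/25 - (½ - 9 + 11/4 + 1/27) = -8/25 - 1*(-617/108) = -8/25 + 617/108 = 14561/2700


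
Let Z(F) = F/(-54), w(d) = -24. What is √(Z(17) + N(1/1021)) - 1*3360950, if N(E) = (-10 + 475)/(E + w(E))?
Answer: -3360950 + I*√3830386536498/441054 ≈ -3.361e+6 + 4.4374*I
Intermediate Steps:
Z(F) = -F/54 (Z(F) = F*(-1/54) = -F/54)
N(E) = 465/(-24 + E) (N(E) = (-10 + 475)/(E - 24) = 465/(-24 + E))
√(Z(17) + N(1/1021)) - 1*3360950 = √(-1/54*17 + 465/(-24 + 1/1021)) - 1*3360950 = √(-17/54 + 465/(-24 + 1/1021)) - 3360950 = √(-17/54 + 465/(-24503/1021)) - 3360950 = √(-17/54 + 465*(-1021/24503)) - 3360950 = √(-17/54 - 474765/24503) - 3360950 = √(-26053861/1323162) - 3360950 = I*√3830386536498/441054 - 3360950 = -3360950 + I*√3830386536498/441054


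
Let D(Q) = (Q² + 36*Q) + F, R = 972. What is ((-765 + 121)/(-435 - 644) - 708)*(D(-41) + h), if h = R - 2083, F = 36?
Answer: 664060560/1079 ≈ 6.1544e+5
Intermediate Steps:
h = -1111 (h = 972 - 2083 = -1111)
D(Q) = 36 + Q² + 36*Q (D(Q) = (Q² + 36*Q) + 36 = 36 + Q² + 36*Q)
((-765 + 121)/(-435 - 644) - 708)*(D(-41) + h) = ((-765 + 121)/(-435 - 644) - 708)*((36 + (-41)² + 36*(-41)) - 1111) = (-644/(-1079) - 708)*((36 + 1681 - 1476) - 1111) = (-644*(-1/1079) - 708)*(241 - 1111) = (644/1079 - 708)*(-870) = -763288/1079*(-870) = 664060560/1079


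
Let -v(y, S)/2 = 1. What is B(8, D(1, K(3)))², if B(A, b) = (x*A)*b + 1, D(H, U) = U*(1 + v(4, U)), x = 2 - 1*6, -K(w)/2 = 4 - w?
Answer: 3969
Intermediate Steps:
v(y, S) = -2 (v(y, S) = -2*1 = -2)
K(w) = -8 + 2*w (K(w) = -2*(4 - w) = -8 + 2*w)
x = -4 (x = 2 - 6 = -4)
D(H, U) = -U (D(H, U) = U*(1 - 2) = U*(-1) = -U)
B(A, b) = 1 - 4*A*b (B(A, b) = (-4*A)*b + 1 = -4*A*b + 1 = 1 - 4*A*b)
B(8, D(1, K(3)))² = (1 - 4*8*(-(-8 + 2*3)))² = (1 - 4*8*(-(-8 + 6)))² = (1 - 4*8*(-1*(-2)))² = (1 - 4*8*2)² = (1 - 64)² = (-63)² = 3969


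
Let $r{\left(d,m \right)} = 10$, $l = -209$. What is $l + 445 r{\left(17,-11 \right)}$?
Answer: $4241$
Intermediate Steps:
$l + 445 r{\left(17,-11 \right)} = -209 + 445 \cdot 10 = -209 + 4450 = 4241$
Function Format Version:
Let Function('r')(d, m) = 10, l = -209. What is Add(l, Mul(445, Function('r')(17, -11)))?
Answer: 4241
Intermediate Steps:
Add(l, Mul(445, Function('r')(17, -11))) = Add(-209, Mul(445, 10)) = Add(-209, 4450) = 4241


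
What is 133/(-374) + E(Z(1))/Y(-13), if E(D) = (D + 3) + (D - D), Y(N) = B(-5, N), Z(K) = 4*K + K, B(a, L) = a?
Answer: -3657/1870 ≈ -1.9556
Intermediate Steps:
Z(K) = 5*K
Y(N) = -5
E(D) = 3 + D (E(D) = (3 + D) + 0 = 3 + D)
133/(-374) + E(Z(1))/Y(-13) = 133/(-374) + (3 + 5*1)/(-5) = 133*(-1/374) + (3 + 5)*(-⅕) = -133/374 + 8*(-⅕) = -133/374 - 8/5 = -3657/1870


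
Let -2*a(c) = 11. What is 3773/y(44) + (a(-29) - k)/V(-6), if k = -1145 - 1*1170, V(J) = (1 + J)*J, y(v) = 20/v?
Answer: 100531/12 ≈ 8377.6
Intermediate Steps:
a(c) = -11/2 (a(c) = -½*11 = -11/2)
V(J) = J*(1 + J)
k = -2315 (k = -1145 - 1170 = -2315)
3773/y(44) + (a(-29) - k)/V(-6) = 3773/((20/44)) + (-11/2 - 1*(-2315))/((-6*(1 - 6))) = 3773/((20*(1/44))) + (-11/2 + 2315)/((-6*(-5))) = 3773/(5/11) + (4619/2)/30 = 3773*(11/5) + (4619/2)*(1/30) = 41503/5 + 4619/60 = 100531/12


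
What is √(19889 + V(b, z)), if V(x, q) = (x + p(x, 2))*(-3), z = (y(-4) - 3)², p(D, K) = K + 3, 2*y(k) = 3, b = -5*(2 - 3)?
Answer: √19859 ≈ 140.92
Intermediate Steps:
b = 5 (b = -5*(-1) = 5)
y(k) = 3/2 (y(k) = (½)*3 = 3/2)
p(D, K) = 3 + K
z = 9/4 (z = (3/2 - 3)² = (-3/2)² = 9/4 ≈ 2.2500)
V(x, q) = -15 - 3*x (V(x, q) = (x + (3 + 2))*(-3) = (x + 5)*(-3) = (5 + x)*(-3) = -15 - 3*x)
√(19889 + V(b, z)) = √(19889 + (-15 - 3*5)) = √(19889 + (-15 - 15)) = √(19889 - 30) = √19859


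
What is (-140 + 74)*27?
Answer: -1782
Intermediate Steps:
(-140 + 74)*27 = -66*27 = -1782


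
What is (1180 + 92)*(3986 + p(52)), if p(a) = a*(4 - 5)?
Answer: 5004048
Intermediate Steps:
p(a) = -a (p(a) = a*(-1) = -a)
(1180 + 92)*(3986 + p(52)) = (1180 + 92)*(3986 - 1*52) = 1272*(3986 - 52) = 1272*3934 = 5004048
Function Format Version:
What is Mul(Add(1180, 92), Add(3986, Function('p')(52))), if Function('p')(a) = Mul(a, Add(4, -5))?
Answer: 5004048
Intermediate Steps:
Function('p')(a) = Mul(-1, a) (Function('p')(a) = Mul(a, -1) = Mul(-1, a))
Mul(Add(1180, 92), Add(3986, Function('p')(52))) = Mul(Add(1180, 92), Add(3986, Mul(-1, 52))) = Mul(1272, Add(3986, -52)) = Mul(1272, 3934) = 5004048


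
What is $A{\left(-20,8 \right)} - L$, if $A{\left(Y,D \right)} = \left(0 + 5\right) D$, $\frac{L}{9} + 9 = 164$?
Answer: $-1355$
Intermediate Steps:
$L = 1395$ ($L = -81 + 9 \cdot 164 = -81 + 1476 = 1395$)
$A{\left(Y,D \right)} = 5 D$
$A{\left(-20,8 \right)} - L = 5 \cdot 8 - 1395 = 40 - 1395 = -1355$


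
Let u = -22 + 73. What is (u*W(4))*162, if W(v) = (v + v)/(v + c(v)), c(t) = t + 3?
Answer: 66096/11 ≈ 6008.7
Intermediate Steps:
c(t) = 3 + t
W(v) = 2*v/(3 + 2*v) (W(v) = (v + v)/(v + (3 + v)) = (2*v)/(3 + 2*v) = 2*v/(3 + 2*v))
u = 51
(u*W(4))*162 = (51*(2*4/(3 + 2*4)))*162 = (51*(2*4/(3 + 8)))*162 = (51*(2*4/11))*162 = (51*(2*4*(1/11)))*162 = (51*(8/11))*162 = (408/11)*162 = 66096/11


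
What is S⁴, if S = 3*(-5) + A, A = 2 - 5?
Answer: 104976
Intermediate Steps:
A = -3
S = -18 (S = 3*(-5) - 3 = -15 - 3 = -18)
S⁴ = (-18)⁴ = 104976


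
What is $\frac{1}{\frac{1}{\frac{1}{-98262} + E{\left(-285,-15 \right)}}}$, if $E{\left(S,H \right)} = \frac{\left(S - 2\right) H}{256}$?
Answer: $\frac{211508827}{12577536} \approx 16.816$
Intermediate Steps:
$E{\left(S,H \right)} = \frac{H \left(-2 + S\right)}{256}$ ($E{\left(S,H \right)} = \left(-2 + S\right) H \frac{1}{256} = H \left(-2 + S\right) \frac{1}{256} = \frac{H \left(-2 + S\right)}{256}$)
$\frac{1}{\frac{1}{\frac{1}{-98262} + E{\left(-285,-15 \right)}}} = \frac{1}{\frac{1}{\frac{1}{-98262} + \frac{1}{256} \left(-15\right) \left(-2 - 285\right)}} = \frac{1}{\frac{1}{- \frac{1}{98262} + \frac{1}{256} \left(-15\right) \left(-287\right)}} = \frac{1}{\frac{1}{- \frac{1}{98262} + \frac{4305}{256}}} = \frac{1}{\frac{1}{\frac{211508827}{12577536}}} = \frac{1}{\frac{12577536}{211508827}} = \frac{211508827}{12577536}$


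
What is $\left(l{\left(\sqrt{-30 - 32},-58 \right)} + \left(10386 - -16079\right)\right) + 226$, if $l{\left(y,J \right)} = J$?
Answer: $26633$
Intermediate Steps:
$\left(l{\left(\sqrt{-30 - 32},-58 \right)} + \left(10386 - -16079\right)\right) + 226 = \left(-58 + \left(10386 - -16079\right)\right) + 226 = \left(-58 + \left(10386 + 16079\right)\right) + 226 = \left(-58 + 26465\right) + 226 = 26407 + 226 = 26633$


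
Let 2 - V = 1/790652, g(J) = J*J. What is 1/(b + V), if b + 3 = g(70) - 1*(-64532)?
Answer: 790652/54895759011 ≈ 1.4403e-5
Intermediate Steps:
g(J) = J²
V = 1581303/790652 (V = 2 - 1/790652 = 1581303/790652 ≈ 2.0000)
b = 69429 (b = -3 + (70² - 1*(-64532)) = -3 + (4900 + 64532) = -3 + 69432 = 69429)
1/(b + V) = 1/(69429 + 1581303/790652) = 1/(54895759011/790652) = 790652/54895759011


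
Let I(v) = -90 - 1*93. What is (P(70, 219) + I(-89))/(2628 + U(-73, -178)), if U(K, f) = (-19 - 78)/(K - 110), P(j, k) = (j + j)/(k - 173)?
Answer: -757437/11063483 ≈ -0.068463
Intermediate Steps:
P(j, k) = 2*j/(-173 + k) (P(j, k) = (2*j)/(-173 + k) = 2*j/(-173 + k))
I(v) = -183 (I(v) = -90 - 93 = -183)
U(K, f) = -97/(-110 + K)
(P(70, 219) + I(-89))/(2628 + U(-73, -178)) = (2*70/(-173 + 219) - 183)/(2628 - 97/(-110 - 73)) = (2*70/46 - 183)/(2628 - 97/(-183)) = (2*70*(1/46) - 183)/(2628 - 97*(-1/183)) = (70/23 - 183)/(2628 + 97/183) = -4139/(23*481021/183) = -4139/23*183/481021 = -757437/11063483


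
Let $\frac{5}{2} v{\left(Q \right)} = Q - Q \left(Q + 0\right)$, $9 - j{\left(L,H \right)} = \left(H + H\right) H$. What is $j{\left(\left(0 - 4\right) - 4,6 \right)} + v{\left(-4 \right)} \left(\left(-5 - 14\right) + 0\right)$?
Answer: $89$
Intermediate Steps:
$j{\left(L,H \right)} = 9 - 2 H^{2}$ ($j{\left(L,H \right)} = 9 - \left(H + H\right) H = 9 - 2 H H = 9 - 2 H^{2}$)
$v{\left(Q \right)} = - \frac{2 Q^{2}}{5} + \frac{2 Q}{5}$ ($v{\left(Q \right)} = \frac{2 \left(Q - Q \left(Q + 0\right)\right)}{5} = \frac{2 \left(Q - Q Q\right)}{5} = \frac{2 \left(Q - Q^{2}\right)}{5} = - \frac{2 Q^{2}}{5} + \frac{2 Q}{5}$)
$j{\left(\left(0 - 4\right) - 4,6 \right)} + v{\left(-4 \right)} \left(\left(-5 - 14\right) + 0\right) = \left(9 - 2 \cdot 6^{2}\right) + \frac{2}{5} \left(-4\right) \left(1 - -4\right) \left(\left(-5 - 14\right) + 0\right) = \left(9 - 72\right) + \frac{2}{5} \left(-4\right) \left(1 + 4\right) \left(-19 + 0\right) = \left(9 - 72\right) + \frac{2}{5} \left(-4\right) 5 \left(-19\right) = -63 - -152 = -63 + 152 = 89$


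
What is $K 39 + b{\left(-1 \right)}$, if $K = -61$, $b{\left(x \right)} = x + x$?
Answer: $-2381$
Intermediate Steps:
$b{\left(x \right)} = 2 x$
$K 39 + b{\left(-1 \right)} = \left(-61\right) 39 + 2 \left(-1\right) = -2379 - 2 = -2381$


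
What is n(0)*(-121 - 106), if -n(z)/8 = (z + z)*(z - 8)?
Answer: 0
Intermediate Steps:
n(z) = -16*z*(-8 + z) (n(z) = -8*(z + z)*(z - 8) = -8*2*z*(-8 + z) = -16*z*(-8 + z))
n(0)*(-121 - 106) = (16*0*(8 - 1*0))*(-121 - 106) = (16*0*(8 + 0))*(-227) = (16*0*8)*(-227) = 0*(-227) = 0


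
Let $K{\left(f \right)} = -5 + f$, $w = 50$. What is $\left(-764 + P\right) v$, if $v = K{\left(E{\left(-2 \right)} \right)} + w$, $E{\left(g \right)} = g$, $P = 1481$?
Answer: $30831$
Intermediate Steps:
$v = 43$ ($v = \left(-5 - 2\right) + 50 = -7 + 50 = 43$)
$\left(-764 + P\right) v = \left(-764 + 1481\right) 43 = 717 \cdot 43 = 30831$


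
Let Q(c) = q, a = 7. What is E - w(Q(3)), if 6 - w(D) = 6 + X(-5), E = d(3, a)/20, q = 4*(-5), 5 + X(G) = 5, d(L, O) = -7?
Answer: -7/20 ≈ -0.35000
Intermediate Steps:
X(G) = 0 (X(G) = -5 + 5 = 0)
q = -20
Q(c) = -20
E = -7/20 ≈ -0.35000
w(D) = 0 (w(D) = 6 - (6 + 0) = 6 - 1*6 = 6 - 6 = 0)
E - w(Q(3)) = -7/20 - 1*0 = -7/20 + 0 = -7/20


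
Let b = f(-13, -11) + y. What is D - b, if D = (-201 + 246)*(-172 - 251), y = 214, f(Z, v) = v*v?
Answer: -19370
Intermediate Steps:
f(Z, v) = v**2
b = 335 (b = (-11)**2 + 214 = 121 + 214 = 335)
D = -19035 (D = 45*(-423) = -19035)
D - b = -19035 - 1*335 = -19035 - 335 = -19370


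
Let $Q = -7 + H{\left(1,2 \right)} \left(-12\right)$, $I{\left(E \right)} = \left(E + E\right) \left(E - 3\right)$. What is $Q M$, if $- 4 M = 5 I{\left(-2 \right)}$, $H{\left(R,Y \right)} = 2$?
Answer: $775$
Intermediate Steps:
$I{\left(E \right)} = 2 E \left(-3 + E\right)$
$Q = -31$ ($Q = -7 + 2 \left(-12\right) = -7 - 24 = -31$)
$M = -25$ ($M = - \frac{5 \cdot 2 \left(-2\right) \left(-3 - 2\right)}{4} = - \frac{5 \cdot 2 \left(-2\right) \left(-5\right)}{4} = - \frac{5 \cdot 20}{4} = \left(- \frac{1}{4}\right) 100 = -25$)
$Q M = \left(-31\right) \left(-25\right) = 775$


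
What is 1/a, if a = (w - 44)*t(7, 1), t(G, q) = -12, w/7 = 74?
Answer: -1/5688 ≈ -0.00017581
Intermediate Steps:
w = 518 (w = 7*74 = 518)
a = -5688 (a = (518 - 44)*(-12) = 474*(-12) = -5688)
1/a = 1/(-5688) = -1/5688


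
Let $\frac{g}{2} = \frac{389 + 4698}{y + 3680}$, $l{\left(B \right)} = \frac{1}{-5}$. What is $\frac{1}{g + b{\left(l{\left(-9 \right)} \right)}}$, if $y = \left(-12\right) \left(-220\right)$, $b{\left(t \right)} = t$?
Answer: $\frac{632}{891} \approx 0.70932$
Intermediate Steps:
$l{\left(B \right)} = - \frac{1}{5}$
$y = 2640$
$g = \frac{5087}{3160}$ ($g = 2 \frac{389 + 4698}{2640 + 3680} = 2 \cdot \frac{5087}{6320} = \frac{5087}{3160} \approx 1.6098$)
$\frac{1}{g + b{\left(l{\left(-9 \right)} \right)}} = \frac{1}{\frac{5087}{3160} - \frac{1}{5}} = \frac{1}{\frac{891}{632}} = \frac{632}{891}$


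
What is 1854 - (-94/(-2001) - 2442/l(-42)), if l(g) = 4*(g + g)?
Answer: 206932153/112056 ≈ 1846.7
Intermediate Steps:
l(g) = 8*g (l(g) = 4*(2*g) = 8*g)
1854 - (-94/(-2001) - 2442/l(-42)) = 1854 - (-94/(-2001) - 2442/(8*(-42))) = 1854 - (-94*(-1/2001) - 2442/(-336)) = 1854 - (94/2001 - 2442*(-1/336)) = 1854 - (94/2001 + 407/56) = 1854 - 1*819671/112056 = 1854 - 819671/112056 = 206932153/112056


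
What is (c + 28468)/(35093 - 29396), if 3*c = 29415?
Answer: 38273/5697 ≈ 6.7181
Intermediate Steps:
c = 9805 (c = (1/3)*29415 = 9805)
(c + 28468)/(35093 - 29396) = (9805 + 28468)/(35093 - 29396) = 38273/5697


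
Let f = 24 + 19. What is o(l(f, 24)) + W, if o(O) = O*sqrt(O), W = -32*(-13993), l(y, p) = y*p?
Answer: 447776 + 2064*sqrt(258) ≈ 4.8093e+5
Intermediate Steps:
f = 43
l(y, p) = p*y
W = 447776
o(O) = O**(3/2)
o(l(f, 24)) + W = (24*43)**(3/2) + 447776 = 1032**(3/2) + 447776 = 2064*sqrt(258) + 447776 = 447776 + 2064*sqrt(258)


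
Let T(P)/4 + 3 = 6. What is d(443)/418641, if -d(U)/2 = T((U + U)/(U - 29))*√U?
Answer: -8*√443/139547 ≈ -0.0012066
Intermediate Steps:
T(P) = 12 (T(P) = -12 + 4*6 = -12 + 24 = 12)
d(U) = -24*√U
d(443)/418641 = -24*√443/418641 = -24*√443*(1/418641) = -8*√443/139547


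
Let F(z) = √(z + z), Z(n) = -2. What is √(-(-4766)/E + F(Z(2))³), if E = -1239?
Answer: √(-5905074 - 12280968*I)/1239 ≈ 1.5859 - 2.5222*I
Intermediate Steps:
F(z) = √2*√z (F(z) = √(2*z) = √2*√z)
√(-(-4766)/E + F(Z(2))³) = √(-(-4766)/(-1239) + (√2*√(-2))³) = √(-(-4766)*(-1)/1239 + (√2*(I*√2))³) = √(-1*4766/1239 + (2*I)³) = √(-4766/1239 - 8*I)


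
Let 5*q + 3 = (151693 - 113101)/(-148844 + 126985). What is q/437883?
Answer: -34723/15952807495 ≈ -2.1766e-6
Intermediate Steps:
q = -104169/109295 (q = -⅗ + ((151693 - 113101)/(-148844 + 126985))/5 = -⅗ + (38592/(-21859))/5 = -⅗ + (38592*(-1/21859))/5 = -⅗ + (⅕)*(-38592/21859) = -⅗ - 38592/109295 = -104169/109295 ≈ -0.95310)
q/437883 = -104169/109295/437883 = -104169/109295*1/437883 = -34723/15952807495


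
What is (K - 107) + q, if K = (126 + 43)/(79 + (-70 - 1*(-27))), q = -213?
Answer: -11351/36 ≈ -315.31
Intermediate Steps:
K = 169/36 (K = 169/(79 + (-70 + 27)) = 169/(79 - 43) = 169/36 ≈ 4.6944)
(K - 107) + q = (169/36 - 107) - 213 = -3683/36 - 213 = -11351/36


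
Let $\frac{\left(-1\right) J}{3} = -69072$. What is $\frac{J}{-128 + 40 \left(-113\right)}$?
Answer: $- \frac{25902}{581} \approx -44.582$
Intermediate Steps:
$J = 207216$ ($J = \left(-3\right) \left(-69072\right) = 207216$)
$\frac{J}{-128 + 40 \left(-113\right)} = \frac{207216}{-128 + 40 \left(-113\right)} = \frac{207216}{-128 - 4520} = \frac{207216}{-4648} = 207216 \left(- \frac{1}{4648}\right) = - \frac{25902}{581}$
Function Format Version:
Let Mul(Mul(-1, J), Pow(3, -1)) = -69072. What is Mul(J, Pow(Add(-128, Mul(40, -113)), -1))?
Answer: Rational(-25902, 581) ≈ -44.582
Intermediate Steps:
J = 207216 (J = Mul(-3, -69072) = 207216)
Mul(J, Pow(Add(-128, Mul(40, -113)), -1)) = Mul(207216, Pow(Add(-128, Mul(40, -113)), -1)) = Mul(207216, Pow(Add(-128, -4520), -1)) = Mul(207216, Pow(-4648, -1)) = Mul(207216, Rational(-1, 4648)) = Rational(-25902, 581)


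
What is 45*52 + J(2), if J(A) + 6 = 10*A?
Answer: 2354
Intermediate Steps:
J(A) = -6 + 10*A
45*52 + J(2) = 45*52 + (-6 + 10*2) = 2340 + (-6 + 20) = 2340 + 14 = 2354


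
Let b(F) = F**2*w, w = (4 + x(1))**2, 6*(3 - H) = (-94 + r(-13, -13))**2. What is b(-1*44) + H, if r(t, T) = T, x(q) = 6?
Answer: 1150169/6 ≈ 1.9169e+5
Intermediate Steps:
H = -11431/6 (H = 3 - (-94 - 13)**2/6 = 3 - 1/6*(-107)**2 = 3 - 1/6*11449 = 3 - 11449/6 = -11431/6 ≈ -1905.2)
w = 100 (w = (4 + 6)**2 = 10**2 = 100)
b(F) = 100*F**2 (b(F) = F**2*100 = 100*F**2)
b(-1*44) + H = 100*(-1*44)**2 - 11431/6 = 100*(-44)**2 - 11431/6 = 100*1936 - 11431/6 = 193600 - 11431/6 = 1150169/6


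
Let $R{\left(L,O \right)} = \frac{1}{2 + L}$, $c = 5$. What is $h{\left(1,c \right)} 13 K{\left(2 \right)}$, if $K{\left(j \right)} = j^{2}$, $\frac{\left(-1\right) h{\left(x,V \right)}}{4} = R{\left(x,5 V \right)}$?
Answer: $- \frac{208}{3} \approx -69.333$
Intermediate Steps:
$h{\left(x,V \right)} = - \frac{4}{2 + x}$
$h{\left(1,c \right)} 13 K{\left(2 \right)} = - \frac{4}{2 + 1} \cdot 13 \cdot 2^{2} = - \frac{4}{3} \cdot 13 \cdot 4 = \left(-4\right) \frac{1}{3} \cdot 13 \cdot 4 = \left(- \frac{4}{3}\right) 13 \cdot 4 = \left(- \frac{52}{3}\right) 4 = - \frac{208}{3}$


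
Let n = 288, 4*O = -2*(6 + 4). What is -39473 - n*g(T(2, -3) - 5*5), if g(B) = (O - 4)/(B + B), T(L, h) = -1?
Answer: -513797/13 ≈ -39523.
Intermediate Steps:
O = -5 (O = (-2*(6 + 4))/4 = (-2*10)/4 = (¼)*(-20) = -5)
g(B) = -9/(2*B) (g(B) = (-5 - 4)/(B + B) = -9*1/(2*B) = -9/(2*B))
-39473 - n*g(T(2, -3) - 5*5) = -39473 - 288*(-9/(2*(-1 - 5*5))) = -39473 - 288*(-9/(2*(-1 - 25))) = -39473 - 288*(-9/2/(-26)) = -39473 - 288*(-9/2*(-1/26)) = -39473 - 288*9/52 = -39473 - 1*648/13 = -39473 - 648/13 = -513797/13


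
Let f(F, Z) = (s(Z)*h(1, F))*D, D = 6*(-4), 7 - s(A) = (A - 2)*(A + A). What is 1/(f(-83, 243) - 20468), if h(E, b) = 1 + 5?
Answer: 1/16844668 ≈ 5.9366e-8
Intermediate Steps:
h(E, b) = 6
s(A) = 7 - 2*A*(-2 + A) (s(A) = 7 - (A - 2)*(A + A) = 7 - (-2 + A)*2*A = 7 - 2*A*(-2 + A))
D = -24
f(F, Z) = -1008 - 576*Z + 288*Z² (f(F, Z) = ((7 - 2*Z² + 4*Z)*6)*(-24) = (42 - 12*Z² + 24*Z)*(-24) = -1008 - 576*Z + 288*Z²)
1/(f(-83, 243) - 20468) = 1/((-1008 - 576*243 + 288*243²) - 20468) = 1/((-1008 - 139968 + 288*59049) - 20468) = 1/((-1008 - 139968 + 17006112) - 20468) = 1/(16865136 - 20468) = 1/16844668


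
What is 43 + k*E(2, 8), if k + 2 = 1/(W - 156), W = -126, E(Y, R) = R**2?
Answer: -12017/141 ≈ -85.227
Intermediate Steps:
k = -565/282 (k = -2 + 1/(-126 - 156) = -2 + 1/(-282) = -2 - 1/282 = -565/282 ≈ -2.0035)
43 + k*E(2, 8) = 43 - 565/282*8**2 = 43 - 565/282*64 = 43 - 18080/141 = -12017/141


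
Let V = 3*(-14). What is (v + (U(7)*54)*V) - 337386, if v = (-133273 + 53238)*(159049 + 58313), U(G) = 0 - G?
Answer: -17396889180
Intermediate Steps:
U(G) = -G
V = -42
v = -17396567670 (v = -80035*217362 = -17396567670)
(v + (U(7)*54)*V) - 337386 = (-17396567670 + (-1*7*54)*(-42)) - 337386 = (-17396567670 - 7*54*(-42)) - 337386 = (-17396567670 - 378*(-42)) - 337386 = (-17396567670 + 15876) - 337386 = -17396551794 - 337386 = -17396889180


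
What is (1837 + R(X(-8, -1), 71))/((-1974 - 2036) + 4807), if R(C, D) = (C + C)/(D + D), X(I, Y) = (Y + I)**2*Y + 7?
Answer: 130353/56587 ≈ 2.3036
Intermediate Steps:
X(I, Y) = 7 + Y*(I + Y)**2 (X(I, Y) = (I + Y)**2*Y + 7 = Y*(I + Y)**2 + 7 = 7 + Y*(I + Y)**2)
R(C, D) = C/D (R(C, D) = (2*C)/((2*D)) = (2*C)*(1/(2*D)) = C/D)
(1837 + R(X(-8, -1), 71))/((-1974 - 2036) + 4807) = (1837 + (7 - (-8 - 1)**2)/71)/((-1974 - 2036) + 4807) = (1837 + (7 - 1*(-9)**2)*(1/71))/(-4010 + 4807) = (1837 + (7 - 1*81)*(1/71))/797 = (1837 + (7 - 81)*(1/71))*(1/797) = (1837 - 74*1/71)*(1/797) = (1837 - 74/71)*(1/797) = (130353/71)*(1/797) = 130353/56587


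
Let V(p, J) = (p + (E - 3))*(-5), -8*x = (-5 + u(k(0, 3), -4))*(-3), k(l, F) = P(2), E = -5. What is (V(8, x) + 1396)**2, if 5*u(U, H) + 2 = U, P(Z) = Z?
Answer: 1948816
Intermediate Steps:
k(l, F) = 2
u(U, H) = -2/5 + U/5
x = -15/8 (x = -(-5 + (-2/5 + (1/5)*2))*(-3)/8 = -(-5 + (-2/5 + 2/5))*(-3)/8 = -(-5 + 0)*(-3)/8 = -(-5)*(-3)/8 = -1/8*15 = -15/8 ≈ -1.8750)
V(p, J) = 40 - 5*p (V(p, J) = (p + (-5 - 3))*(-5) = (p - 8)*(-5) = (-8 + p)*(-5) = 40 - 5*p)
(V(8, x) + 1396)**2 = ((40 - 5*8) + 1396)**2 = ((40 - 40) + 1396)**2 = (0 + 1396)**2 = 1396**2 = 1948816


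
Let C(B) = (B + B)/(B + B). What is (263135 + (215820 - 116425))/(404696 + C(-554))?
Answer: 362530/404697 ≈ 0.89581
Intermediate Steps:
C(B) = 1 (C(B) = (2*B)/((2*B)) = (2*B)*(1/(2*B)) = 1)
(263135 + (215820 - 116425))/(404696 + C(-554)) = (263135 + (215820 - 116425))/(404696 + 1) = (263135 + 99395)/404697 = 362530*(1/404697) = 362530/404697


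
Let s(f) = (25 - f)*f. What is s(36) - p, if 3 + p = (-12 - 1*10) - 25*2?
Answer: -321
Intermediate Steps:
s(f) = f*(25 - f)
p = -75 (p = -3 + ((-12 - 1*10) - 25*2) = -3 + ((-12 - 10) - 50) = -3 + (-22 - 50) = -3 - 72 = -75)
s(36) - p = 36*(25 - 1*36) - 1*(-75) = 36*(25 - 36) + 75 = 36*(-11) + 75 = -396 + 75 = -321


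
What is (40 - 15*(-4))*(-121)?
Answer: -12100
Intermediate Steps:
(40 - 15*(-4))*(-121) = (40 + 60)*(-121) = 100*(-121) = -12100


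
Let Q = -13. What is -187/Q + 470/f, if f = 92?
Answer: 11657/598 ≈ 19.493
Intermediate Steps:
-187/Q + 470/f = -187/(-13) + 470/92 = -187*(-1/13) + 470*(1/92) = 187/13 + 235/46 = 11657/598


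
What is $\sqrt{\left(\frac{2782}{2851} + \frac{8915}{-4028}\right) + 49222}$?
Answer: $\frac{\sqrt{1622787690236781979}}{5741914} \approx 221.86$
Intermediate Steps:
$\sqrt{\left(\frac{2782}{2851} + \frac{8915}{-4028}\right) + 49222} = \sqrt{\left(2782 \cdot \frac{1}{2851} + 8915 \left(- \frac{1}{4028}\right)\right) + 49222} = \sqrt{\left(\frac{2782}{2851} - \frac{8915}{4028}\right) + 49222} = \sqrt{- \frac{14210769}{11483828} + 49222} = \sqrt{\frac{565242771047}{11483828}} = \frac{\sqrt{1622787690236781979}}{5741914}$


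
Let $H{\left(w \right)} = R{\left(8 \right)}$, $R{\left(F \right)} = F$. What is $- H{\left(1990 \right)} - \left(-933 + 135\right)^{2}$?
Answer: $-636812$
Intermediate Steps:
$H{\left(w \right)} = 8$
$- H{\left(1990 \right)} - \left(-933 + 135\right)^{2} = \left(-1\right) 8 - \left(-933 + 135\right)^{2} = -8 - \left(-798\right)^{2} = -8 - 636804 = -636812$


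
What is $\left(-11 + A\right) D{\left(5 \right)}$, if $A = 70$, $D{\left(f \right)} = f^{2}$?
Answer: $1475$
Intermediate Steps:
$\left(-11 + A\right) D{\left(5 \right)} = \left(-11 + 70\right) 5^{2} = 59 \cdot 25 = 1475$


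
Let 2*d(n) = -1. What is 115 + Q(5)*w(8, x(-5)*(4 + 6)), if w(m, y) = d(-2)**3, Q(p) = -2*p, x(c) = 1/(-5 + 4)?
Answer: 465/4 ≈ 116.25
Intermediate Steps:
x(c) = -1 (x(c) = 1/(-1) = -1)
d(n) = -1/2 (d(n) = (1/2)*(-1) = -1/2)
w(m, y) = -1/8 (w(m, y) = (-1/2)**3 = -1/8)
115 + Q(5)*w(8, x(-5)*(4 + 6)) = 115 - 2*5*(-1/8) = 115 - 10*(-1/8) = 115 + 5/4 = 465/4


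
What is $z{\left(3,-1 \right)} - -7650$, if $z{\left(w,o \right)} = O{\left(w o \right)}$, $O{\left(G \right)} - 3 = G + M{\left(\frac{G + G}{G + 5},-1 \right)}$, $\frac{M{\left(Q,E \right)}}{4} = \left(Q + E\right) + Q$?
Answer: $7622$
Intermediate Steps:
$M{\left(Q,E \right)} = 4 E + 8 Q$ ($M{\left(Q,E \right)} = 4 \left(\left(Q + E\right) + Q\right) = 4 \left(\left(E + Q\right) + Q\right) = 4 \left(E + 2 Q\right) = 4 E + 8 Q$)
$O{\left(G \right)} = -1 + G + \frac{16 G}{5 + G}$ ($O{\left(G \right)} = 3 + \left(G + \left(4 \left(-1\right) + 8 \frac{G + G}{G + 5}\right)\right) = 3 + \left(G + \left(-4 + 8 \frac{2 G}{5 + G}\right)\right) = 3 + \left(G + \left(-4 + \frac{16 G}{5 + G}\right)\right) = 3 + \left(-4 + G + \frac{16 G}{5 + G}\right) = -1 + G + \frac{16 G}{5 + G}$)
$z{\left(w,o \right)} = \frac{-5 + o^{2} w^{2} + 20 o w}{5 + o w}$ ($z{\left(w,o \right)} = \frac{-5 + \left(w o\right)^{2} + 20 w o}{5 + w o} = \frac{-5 + \left(o w\right)^{2} + 20 o w}{5 + o w} = \frac{-5 + o^{2} w^{2} + 20 o w}{5 + o w}$)
$z{\left(3,-1 \right)} - -7650 = \frac{-5 + \left(-1\right)^{2} \cdot 3^{2} + 20 \left(-1\right) 3}{5 - 3} - -7650 = \frac{-5 + 1 \cdot 9 - 60}{5 - 3} + 7650 = \frac{-5 + 9 - 60}{2} + 7650 = \frac{1}{2} \left(-56\right) + 7650 = -28 + 7650 = 7622$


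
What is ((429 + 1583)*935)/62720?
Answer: 94061/3136 ≈ 29.994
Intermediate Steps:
((429 + 1583)*935)/62720 = (2012*935)*(1/62720) = 1881220*(1/62720) = 94061/3136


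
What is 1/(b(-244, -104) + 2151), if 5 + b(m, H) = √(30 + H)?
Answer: 29/62235 - I*√74/4605390 ≈ 0.00046598 - 1.8679e-6*I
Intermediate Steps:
b(m, H) = -5 + √(30 + H)
1/(b(-244, -104) + 2151) = 1/((-5 + √(30 - 104)) + 2151) = 1/((-5 + √(-74)) + 2151) = 1/((-5 + I*√74) + 2151) = 1/(2146 + I*√74)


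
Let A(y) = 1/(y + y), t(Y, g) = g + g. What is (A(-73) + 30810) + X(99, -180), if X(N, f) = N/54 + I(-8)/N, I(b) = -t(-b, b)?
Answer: 222678238/7227 ≈ 30812.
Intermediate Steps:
t(Y, g) = 2*g
I(b) = -2*b
A(y) = 1/(2*y)
X(N, f) = 16/N + N/54 (X(N, f) = N/54 + (-2*(-8))/N = N*(1/54) + 16/N = N/54 + 16/N = 16/N + N/54)
(A(-73) + 30810) + X(99, -180) = ((1/2)/(-73) + 30810) + (16/99 + (1/54)*99) = ((1/2)*(-1/73) + 30810) + (16*(1/99) + 11/6) = (-1/146 + 30810) + (16/99 + 11/6) = 4498259/146 + 395/198 = 222678238/7227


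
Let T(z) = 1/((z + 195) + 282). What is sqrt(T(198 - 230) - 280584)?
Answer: I*sqrt(55562646155)/445 ≈ 529.7*I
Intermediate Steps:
T(z) = 1/(477 + z) (T(z) = 1/((195 + z) + 282) = 1/(477 + z))
sqrt(T(198 - 230) - 280584) = sqrt(1/(477 + (198 - 230)) - 280584) = sqrt(1/(477 - 32) - 280584) = sqrt(1/445 - 280584) = sqrt(-124859879/445) = I*sqrt(55562646155)/445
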